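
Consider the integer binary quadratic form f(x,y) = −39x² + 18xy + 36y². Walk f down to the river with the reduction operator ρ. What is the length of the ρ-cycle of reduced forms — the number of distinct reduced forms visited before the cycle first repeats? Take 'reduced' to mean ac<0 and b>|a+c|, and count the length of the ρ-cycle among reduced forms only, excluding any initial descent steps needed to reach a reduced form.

D = 5940, ⌊√D⌋ = 77
river: ρ → (36,54,-21)
river: ρ → (-21,72,9)
river: ρ → (9,72,-21)
river: ρ → (-21,54,36)
river: ρ → (36,18,-39)
river: ρ → (-39,60,15)
river: ρ → (15,60,-39)
river: ρ → (-39,18,36)
ρ-cycle length = 8 (tail of 0 descent steps not counted)

8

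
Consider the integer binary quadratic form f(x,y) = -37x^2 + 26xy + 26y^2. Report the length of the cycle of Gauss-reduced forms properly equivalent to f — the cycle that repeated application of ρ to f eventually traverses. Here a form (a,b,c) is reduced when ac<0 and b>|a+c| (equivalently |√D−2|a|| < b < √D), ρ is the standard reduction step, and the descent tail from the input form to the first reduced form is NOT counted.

D = 4524, ⌊√D⌋ = 67
river: ρ → (26,26,-37)
river: ρ → (-37,48,15)
river: ρ → (15,42,-46)
river: ρ → (-46,50,11)
river: ρ → (11,60,-21)
river: ρ → (-21,66,2)
river: ρ → (2,66,-21)
river: ρ → (-21,60,11)
river: ρ → (11,50,-46)
river: ρ → (-46,42,15)
river: ρ → (15,48,-37)
river: ρ → (-37,26,26)
ρ-cycle length = 12 (tail of 0 descent steps not counted)

12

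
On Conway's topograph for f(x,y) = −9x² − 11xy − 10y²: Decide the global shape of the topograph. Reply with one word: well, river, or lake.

D = b²−4ac = (-11)² − 4·(-9)·(-10) = -239
D < 0 ⇒ definite ⇒ every region one sign ⇒ single well

well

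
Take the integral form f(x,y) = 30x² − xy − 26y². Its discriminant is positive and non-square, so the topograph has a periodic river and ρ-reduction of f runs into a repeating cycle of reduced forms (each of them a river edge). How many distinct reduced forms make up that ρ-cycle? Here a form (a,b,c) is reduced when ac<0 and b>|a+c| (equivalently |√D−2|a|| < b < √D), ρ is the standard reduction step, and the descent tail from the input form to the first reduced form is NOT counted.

D = 3121, ⌊√D⌋ = 55
descent: ρ → (-26,53,3)  [lands on river]
river: ρ → (3,55,-8)
river: ρ → (-8,41,45)
river: ρ → (45,49,-4)
river: ρ → (-4,55,6)
river: ρ → (6,53,-13)
river: ρ → (-13,51,10)
river: ρ → (10,49,-18)
river: ρ → (-18,23,36)
river: ρ → (36,49,-5)
river: ρ → (-5,51,26)
river: ρ → (26,53,-3)
river: ρ → (-3,55,8)
river: ρ → (8,41,-45)
river: ρ → (-45,49,4)
river: ρ → (4,55,-6)
river: ρ → (-6,53,13)
river: ρ → (13,51,-10)
river: ρ → (-10,49,18)
river: ρ → (18,23,-36)
river: ρ → (-36,49,5)
river: ρ → (5,51,-26)
ρ-cycle length = 22 (tail of 1 descent step not counted)

22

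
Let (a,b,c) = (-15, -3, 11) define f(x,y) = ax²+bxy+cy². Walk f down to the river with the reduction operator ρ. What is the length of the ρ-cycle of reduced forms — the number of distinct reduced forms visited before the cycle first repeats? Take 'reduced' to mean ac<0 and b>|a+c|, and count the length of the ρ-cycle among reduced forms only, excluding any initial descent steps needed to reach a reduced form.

D = 669, ⌊√D⌋ = 25
descent: ρ → (11,25,-1)  [lands on river]
river: ρ → (-1,25,11)
river: ρ → (11,19,-7)
river: ρ → (-7,23,5)
river: ρ → (5,17,-19)
river: ρ → (-19,21,3)
river: ρ → (3,21,-19)
river: ρ → (-19,17,5)
river: ρ → (5,23,-7)
river: ρ → (-7,19,11)
ρ-cycle length = 10 (tail of 1 descent step not counted)

10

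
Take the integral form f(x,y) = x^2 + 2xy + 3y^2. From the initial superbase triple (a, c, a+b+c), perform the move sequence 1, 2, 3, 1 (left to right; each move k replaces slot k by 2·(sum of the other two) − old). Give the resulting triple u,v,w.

start (1,3,6) = (f(1,0),f(0,1),f(1,1))
replace slot 1: 2·(3+6) − 1 = 17 → (17,3,6)
replace slot 2: 2·(17+6) − 3 = 43 → (17,43,6)
replace slot 3: 2·(17+43) − 6 = 114 → (17,43,114)
replace slot 1: 2·(43+114) − 17 = 297 → (297,43,114)

297,43,114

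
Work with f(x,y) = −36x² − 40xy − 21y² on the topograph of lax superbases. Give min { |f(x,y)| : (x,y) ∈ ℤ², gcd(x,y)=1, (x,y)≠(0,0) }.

translate: b→-32 (≡40 mod 72), so (36,40,21)→(36,-32,17)
flip: (36,-32,17)→(17,32,36)
translate: b→-2 (≡32 mod 34), so (17,32,36)→(17,-2,21)
reduced (well bottom): (17,-2,21) with a≤c, −a<b≤a
well minimum |f| = |-17| = 17 (negative-definite)

17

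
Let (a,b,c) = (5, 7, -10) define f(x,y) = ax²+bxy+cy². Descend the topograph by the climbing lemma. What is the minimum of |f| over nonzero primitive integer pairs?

river: ρ → (-10,13,2)
river: ρ → (2,15,-3)
river: ρ → (-3,15,2)
river: ρ → (2,13,-10)
river: ρ → (-10,7,5)
river: ρ → (5,13,-4)
river: ρ → (-4,11,8)
river: ρ → (8,5,-7)
river: ρ → (-7,9,6)
river: ρ → (6,15,-1)
river: ρ → (-1,15,6)
river: ρ → (6,9,-7)
river: ρ → (-7,5,8)
river: ρ → (8,11,-4)
river: ρ → (-4,13,5)
river: ρ → (5,7,-10)
closes: descent 0, river 16
min |a| on river = 1

1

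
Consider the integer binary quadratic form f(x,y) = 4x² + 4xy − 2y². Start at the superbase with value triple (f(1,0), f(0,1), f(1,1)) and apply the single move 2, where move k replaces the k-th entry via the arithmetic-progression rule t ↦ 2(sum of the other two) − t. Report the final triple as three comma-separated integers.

start (4,-2,6) = (f(1,0),f(0,1),f(1,1))
replace slot 2: 2·(4+6) − (-2) = 22 → (4,22,6)

4,22,6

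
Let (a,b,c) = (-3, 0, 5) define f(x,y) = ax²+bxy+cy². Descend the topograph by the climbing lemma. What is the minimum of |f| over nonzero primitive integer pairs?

descent: ρ → (5,0,-3)
descent: ρ → (-3,6,2)  [lands on river]
river: ρ → (2,6,-3)
closes: descent 2, river 2
min |a| on river = 2

2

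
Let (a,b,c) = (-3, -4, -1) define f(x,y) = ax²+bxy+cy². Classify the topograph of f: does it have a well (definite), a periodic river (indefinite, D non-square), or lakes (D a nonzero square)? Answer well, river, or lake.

D = b²−4ac = (-4)² − 4·(-3)·(-1) = 4
D = 2² is a perfect square ⇒ form factors over ℤ ⇒ lakes

lake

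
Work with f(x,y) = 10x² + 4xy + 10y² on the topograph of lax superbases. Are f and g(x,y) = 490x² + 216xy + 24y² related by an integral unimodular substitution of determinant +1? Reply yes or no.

D₁ = -384, D₂ = -384
f: reduced (well bottom): (10,4,10) with a≤c, −a<b≤a
g: flip: (490,216,24)→(24,-216,490)
g: translate: b→24 (≡-216 mod 48), so (24,-216,490)→(24,24,10)
g: flip: (24,24,10)→(10,-24,24)
g: translate: b→-4 (≡-24 mod 20), so (10,-24,24)→(10,-4,10)
g: flip: (10,-4,10)→(10,4,10)
g: reduced (well bottom): (10,4,10) with a≤c, −a<b≤a
reduced forms (10, 4, 10) vs (10, 4, 10) ⇒ equivalent

yes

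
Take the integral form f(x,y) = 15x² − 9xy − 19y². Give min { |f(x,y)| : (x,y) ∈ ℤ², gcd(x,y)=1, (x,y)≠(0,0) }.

descent: ρ → (-19,9,15)  [lands on river]
river: ρ → (15,21,-13)
river: ρ → (-13,31,5)
river: ρ → (5,29,-19)
closes: descent 1, river 4
min |a| on river = 5

5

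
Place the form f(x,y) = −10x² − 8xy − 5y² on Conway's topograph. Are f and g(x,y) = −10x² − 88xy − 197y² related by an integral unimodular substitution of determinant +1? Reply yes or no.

D₁ = -136, D₂ = -136
f is negative-definite; reduce −f:
−f: flip: (10,8,5)→(5,-8,10)
−f: translate: b→2 (≡-8 mod 10), so (5,-8,10)→(5,2,7)
−f: reduced (well bottom): (5,2,7) with a≤c, −a<b≤a
flip sign back: reduced form of f is (-5,-2,-7)
g is negative-definite; reduce −g:
−g: translate: b→8 (≡88 mod 20), so (10,88,197)→(10,8,5)
−g: flip: (10,8,5)→(5,-8,10)
−g: translate: b→2 (≡-8 mod 10), so (5,-8,10)→(5,2,7)
−g: reduced (well bottom): (5,2,7) with a≤c, −a<b≤a
flip sign back: reduced form of g is (-5,-2,-7)
reduced forms (-5, -2, -7) vs (-5, -2, -7) ⇒ equivalent

yes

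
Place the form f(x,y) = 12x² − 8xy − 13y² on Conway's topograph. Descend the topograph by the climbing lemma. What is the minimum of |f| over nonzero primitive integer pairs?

descent: ρ → (-13,8,12)  [lands on river]
river: ρ → (12,16,-9)
river: ρ → (-9,20,8)
river: ρ → (8,12,-17)
river: ρ → (-17,22,3)
river: ρ → (3,26,-1)
river: ρ → (-1,26,3)
river: ρ → (3,22,-17)
river: ρ → (-17,12,8)
river: ρ → (8,20,-9)
river: ρ → (-9,16,12)
river: ρ → (12,8,-13)
river: ρ → (-13,18,7)
river: ρ → (7,24,-4)
river: ρ → (-4,24,7)
river: ρ → (7,18,-13)
closes: descent 1, river 16
min |a| on river = 1

1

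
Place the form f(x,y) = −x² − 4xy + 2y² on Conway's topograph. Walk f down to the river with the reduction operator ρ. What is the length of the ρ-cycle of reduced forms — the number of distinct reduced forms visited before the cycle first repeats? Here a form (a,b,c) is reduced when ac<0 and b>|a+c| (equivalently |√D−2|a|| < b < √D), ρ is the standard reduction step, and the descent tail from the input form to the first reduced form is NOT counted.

D = 24, ⌊√D⌋ = 4
descent: ρ → (2,4,-1)  [lands on river]
river: ρ → (-1,4,2)
ρ-cycle length = 2 (tail of 1 descent step not counted)

2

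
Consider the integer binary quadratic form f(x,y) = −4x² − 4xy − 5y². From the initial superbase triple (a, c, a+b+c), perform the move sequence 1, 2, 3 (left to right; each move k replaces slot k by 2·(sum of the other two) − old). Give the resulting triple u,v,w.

start (-4,-5,-13) = (f(1,0),f(0,1),f(1,1))
replace slot 1: 2·((-5)+(-13)) − (-4) = -32 → (-32,-5,-13)
replace slot 2: 2·((-32)+(-13)) − (-5) = -85 → (-32,-85,-13)
replace slot 3: 2·((-32)+(-85)) − (-13) = -221 → (-32,-85,-221)

-32,-85,-221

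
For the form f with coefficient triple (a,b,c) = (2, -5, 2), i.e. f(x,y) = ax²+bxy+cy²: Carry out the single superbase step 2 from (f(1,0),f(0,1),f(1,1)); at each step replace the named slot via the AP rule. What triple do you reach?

start (2,2,-1) = (f(1,0),f(0,1),f(1,1))
replace slot 2: 2·(2+(-1)) − 2 = 0 → (2,0,-1)

2,0,-1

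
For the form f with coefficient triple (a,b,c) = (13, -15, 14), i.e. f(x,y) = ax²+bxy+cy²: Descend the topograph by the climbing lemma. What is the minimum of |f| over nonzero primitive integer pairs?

translate: b→11 (≡-15 mod 26), so (13,-15,14)→(13,11,12)
flip: (13,11,12)→(12,-11,13)
reduced (well bottom): (12,-11,13) with a≤c, −a<b≤a
well minimum = a = 12

12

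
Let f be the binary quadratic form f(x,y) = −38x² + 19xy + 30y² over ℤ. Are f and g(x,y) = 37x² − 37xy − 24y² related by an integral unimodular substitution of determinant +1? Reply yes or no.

D₁ = 4921, D₂ = 4921
river cycle of f (length 60): (30, 41, -27), (-27, 67, 4), (4, 69, -10), (-10, 51, 58), (58, 65, -3), (-3, 67, 36), (36, 5, -34), (-34, 63, 7), (7, 63, -34), (-34, 5, 36), … (50 more)
river cycle of g (length 54): (-24, 37, 37), (37, 37, -24), (-24, 59, 15), (15, 61, -20), (-20, 59, 18), (18, 49, -35), (-35, 21, 32), (32, 43, -24), (-24, 53, 22), (22, 35, -42), … (44 more)
cycles differ ⇒ inequivalent

no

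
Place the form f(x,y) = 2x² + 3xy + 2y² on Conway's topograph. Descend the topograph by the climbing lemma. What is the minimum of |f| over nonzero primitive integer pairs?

translate: b→-1 (≡3 mod 4), so (2,3,2)→(2,-1,1)
flip: (2,-1,1)→(1,1,2)
reduced (well bottom): (1,1,2) with a≤c, −a<b≤a
well minimum = a = 1

1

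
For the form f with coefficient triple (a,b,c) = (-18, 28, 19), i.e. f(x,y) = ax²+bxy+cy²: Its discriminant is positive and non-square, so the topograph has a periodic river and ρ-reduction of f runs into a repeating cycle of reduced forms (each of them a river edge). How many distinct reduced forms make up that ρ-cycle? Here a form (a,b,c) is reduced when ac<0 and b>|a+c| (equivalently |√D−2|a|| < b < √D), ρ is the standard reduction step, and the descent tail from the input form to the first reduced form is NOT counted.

D = 2152, ⌊√D⌋ = 46
river: ρ → (19,10,-27)
river: ρ → (-27,44,2)
river: ρ → (2,44,-27)
river: ρ → (-27,10,19)
river: ρ → (19,28,-18)
river: ρ → (-18,44,3)
river: ρ → (3,46,-3)
river: ρ → (-3,44,18)
river: ρ → (18,28,-19)
river: ρ → (-19,10,27)
river: ρ → (27,44,-2)
river: ρ → (-2,44,27)
river: ρ → (27,10,-19)
river: ρ → (-19,28,18)
river: ρ → (18,44,-3)
river: ρ → (-3,46,3)
river: ρ → (3,44,-18)
river: ρ → (-18,28,19)
ρ-cycle length = 18 (tail of 0 descent steps not counted)

18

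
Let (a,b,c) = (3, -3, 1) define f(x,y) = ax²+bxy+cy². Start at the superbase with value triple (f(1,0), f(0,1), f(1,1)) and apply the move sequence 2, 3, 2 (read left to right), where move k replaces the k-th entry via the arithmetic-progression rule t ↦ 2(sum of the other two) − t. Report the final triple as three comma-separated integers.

start (3,1,1) = (f(1,0),f(0,1),f(1,1))
replace slot 2: 2·(3+1) − 1 = 7 → (3,7,1)
replace slot 3: 2·(3+7) − 1 = 19 → (3,7,19)
replace slot 2: 2·(3+19) − 7 = 37 → (3,37,19)

3,37,19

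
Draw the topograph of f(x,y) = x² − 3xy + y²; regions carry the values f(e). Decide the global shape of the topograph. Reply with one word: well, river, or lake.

D = b²−4ac = (-3)² − 4·1·1 = 5
D > 0 non-square ⇒ indefinite ⇒ periodic river

river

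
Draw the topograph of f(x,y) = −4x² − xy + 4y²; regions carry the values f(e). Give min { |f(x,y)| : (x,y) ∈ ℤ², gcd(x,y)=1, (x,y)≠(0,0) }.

descent: ρ → (4,1,-4)  [lands on river]
river: ρ → (-4,7,1)
river: ρ → (1,7,-4)
river: ρ → (-4,1,4)
river: ρ → (4,7,-1)
river: ρ → (-1,7,4)
closes: descent 1, river 6
min |a| on river = 1

1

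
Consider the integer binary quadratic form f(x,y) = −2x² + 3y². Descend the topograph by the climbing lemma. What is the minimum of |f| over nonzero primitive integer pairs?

descent: ρ → (3,0,-2)
descent: ρ → (-2,4,1)  [lands on river]
river: ρ → (1,4,-2)
closes: descent 2, river 2
min |a| on river = 1

1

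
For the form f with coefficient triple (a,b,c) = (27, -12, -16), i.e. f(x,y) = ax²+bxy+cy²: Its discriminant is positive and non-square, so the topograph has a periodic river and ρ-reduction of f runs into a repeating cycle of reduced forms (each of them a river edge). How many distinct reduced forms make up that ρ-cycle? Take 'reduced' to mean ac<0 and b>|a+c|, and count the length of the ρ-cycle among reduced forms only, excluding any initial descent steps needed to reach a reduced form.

D = 1872, ⌊√D⌋ = 43
descent: ρ → (-16,12,27)  [lands on river]
river: ρ → (27,42,-1)
river: ρ → (-1,42,27)
river: ρ → (27,12,-16)
river: ρ → (-16,20,23)
river: ρ → (23,26,-13)
river: ρ → (-13,26,23)
river: ρ → (23,20,-16)
ρ-cycle length = 8 (tail of 1 descent step not counted)

8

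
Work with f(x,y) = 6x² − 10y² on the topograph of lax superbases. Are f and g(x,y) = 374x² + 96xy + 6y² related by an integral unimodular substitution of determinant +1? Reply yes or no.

D₁ = 240, D₂ = 240
river cycle of f (length 2): (6, 12, -4), (-4, 12, 6)
river cycle of g (length 2): (6, 12, -4), (-4, 12, 6)
cycles coincide ⇒ equivalent

yes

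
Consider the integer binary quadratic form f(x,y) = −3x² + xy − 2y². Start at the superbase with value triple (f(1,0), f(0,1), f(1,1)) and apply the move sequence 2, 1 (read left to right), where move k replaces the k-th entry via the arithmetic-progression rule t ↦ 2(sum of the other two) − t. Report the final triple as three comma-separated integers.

start (-3,-2,-4) = (f(1,0),f(0,1),f(1,1))
replace slot 2: 2·((-3)+(-4)) − (-2) = -12 → (-3,-12,-4)
replace slot 1: 2·((-12)+(-4)) − (-3) = -29 → (-29,-12,-4)

-29,-12,-4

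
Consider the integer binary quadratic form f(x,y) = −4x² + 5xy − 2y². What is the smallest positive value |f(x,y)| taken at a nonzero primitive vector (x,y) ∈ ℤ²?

translate: b→3 (≡-5 mod 8), so (4,-5,2)→(4,3,1)
flip: (4,3,1)→(1,-3,4)
translate: b→1 (≡-3 mod 2), so (1,-3,4)→(1,1,2)
reduced (well bottom): (1,1,2) with a≤c, −a<b≤a
well minimum |f| = |-1| = 1 (negative-definite)

1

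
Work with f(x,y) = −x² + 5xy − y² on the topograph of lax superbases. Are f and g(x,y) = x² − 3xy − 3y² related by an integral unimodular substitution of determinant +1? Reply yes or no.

D₁ = 21, D₂ = 21
river cycle of f (length 2): (-1, 3, 3), (3, 3, -1)
river cycle of g (length 2): (-3, 3, 1), (1, 3, -3)
cycles differ ⇒ inequivalent

no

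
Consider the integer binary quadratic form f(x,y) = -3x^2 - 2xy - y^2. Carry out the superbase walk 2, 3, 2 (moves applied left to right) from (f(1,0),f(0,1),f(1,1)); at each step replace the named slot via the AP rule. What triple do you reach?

start (-3,-1,-6) = (f(1,0),f(0,1),f(1,1))
replace slot 2: 2·((-3)+(-6)) − (-1) = -17 → (-3,-17,-6)
replace slot 3: 2·((-3)+(-17)) − (-6) = -34 → (-3,-17,-34)
replace slot 2: 2·((-3)+(-34)) − (-17) = -57 → (-3,-57,-34)

-3,-57,-34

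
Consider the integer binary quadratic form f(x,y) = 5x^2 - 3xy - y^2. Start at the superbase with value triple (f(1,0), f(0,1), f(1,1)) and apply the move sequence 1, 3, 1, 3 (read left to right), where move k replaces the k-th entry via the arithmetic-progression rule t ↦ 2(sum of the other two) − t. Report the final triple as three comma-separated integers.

start (5,-1,1) = (f(1,0),f(0,1),f(1,1))
replace slot 1: 2·((-1)+1) − 5 = -5 → (-5,-1,1)
replace slot 3: 2·((-5)+(-1)) − 1 = -13 → (-5,-1,-13)
replace slot 1: 2·((-1)+(-13)) − (-5) = -23 → (-23,-1,-13)
replace slot 3: 2·((-23)+(-1)) − (-13) = -35 → (-23,-1,-35)

-23,-1,-35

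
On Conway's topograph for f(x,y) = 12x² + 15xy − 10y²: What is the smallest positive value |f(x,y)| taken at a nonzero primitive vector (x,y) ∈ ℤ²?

river: ρ → (-10,25,2)
river: ρ → (2,23,-22)
river: ρ → (-22,21,3)
river: ρ → (3,21,-22)
river: ρ → (-22,23,2)
river: ρ → (2,25,-10)
river: ρ → (-10,15,12)
river: ρ → (12,9,-13)
river: ρ → (-13,17,8)
river: ρ → (8,15,-15)
river: ρ → (-15,15,8)
river: ρ → (8,17,-13)
river: ρ → (-13,9,12)
river: ρ → (12,15,-10)
closes: descent 0, river 14
min |a| on river = 2

2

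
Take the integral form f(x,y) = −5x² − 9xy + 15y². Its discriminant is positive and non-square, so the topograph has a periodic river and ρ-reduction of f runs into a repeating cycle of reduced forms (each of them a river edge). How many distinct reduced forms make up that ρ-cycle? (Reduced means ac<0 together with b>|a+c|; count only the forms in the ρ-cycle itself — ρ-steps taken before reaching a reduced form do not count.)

D = 381, ⌊√D⌋ = 19
descent: ρ → (15,9,-5)
descent: ρ → (-5,11,13)  [lands on river]
river: ρ → (13,15,-3)
river: ρ → (-3,15,13)
river: ρ → (13,11,-5)
river: ρ → (-5,19,1)
river: ρ → (1,19,-5)
ρ-cycle length = 6 (tail of 2 descent steps not counted)

6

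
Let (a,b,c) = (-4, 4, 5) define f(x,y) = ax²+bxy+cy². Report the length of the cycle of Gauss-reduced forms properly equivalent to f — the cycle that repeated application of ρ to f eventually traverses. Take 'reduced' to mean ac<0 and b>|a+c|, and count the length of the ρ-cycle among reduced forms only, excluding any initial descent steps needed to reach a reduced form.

D = 96, ⌊√D⌋ = 9
river: ρ → (5,6,-3)
river: ρ → (-3,6,5)
river: ρ → (5,4,-4)
river: ρ → (-4,4,5)
ρ-cycle length = 4 (tail of 0 descent steps not counted)

4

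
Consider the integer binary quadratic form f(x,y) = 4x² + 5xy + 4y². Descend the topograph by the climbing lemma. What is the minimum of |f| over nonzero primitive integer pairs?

translate: b→-3 (≡5 mod 8), so (4,5,4)→(4,-3,3)
flip: (4,-3,3)→(3,3,4)
reduced (well bottom): (3,3,4) with a≤c, −a<b≤a
well minimum = a = 3

3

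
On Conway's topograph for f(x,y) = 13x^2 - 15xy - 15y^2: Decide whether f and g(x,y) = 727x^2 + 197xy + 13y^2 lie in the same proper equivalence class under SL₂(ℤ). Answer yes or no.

D₁ = 1005, D₂ = 1005
river cycle of f (length 10): (-15, 15, 13), (13, 11, -17), (-17, 23, 7), (7, 19, -23), (-23, 27, 3), (3, 27, -23), (-23, 19, 7), (7, 23, -17), (-17, 11, 13), (13, 15, -15)
river cycle of g (length 10): (13, 11, -17), (-17, 23, 7), (7, 19, -23), (-23, 27, 3), (3, 27, -23), (-23, 19, 7), (7, 23, -17), (-17, 11, 13), (13, 15, -15), (-15, 15, 13)
cycles coincide ⇒ equivalent

yes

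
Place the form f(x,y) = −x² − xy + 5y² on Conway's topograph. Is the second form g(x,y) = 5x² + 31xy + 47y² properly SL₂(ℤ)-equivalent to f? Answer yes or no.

D₁ = 21, D₂ = 21
river cycle of f (length 2): (-1, 3, 3), (3, 3, -1)
river cycle of g (length 2): (-1, 3, 3), (3, 3, -1)
cycles coincide ⇒ equivalent

yes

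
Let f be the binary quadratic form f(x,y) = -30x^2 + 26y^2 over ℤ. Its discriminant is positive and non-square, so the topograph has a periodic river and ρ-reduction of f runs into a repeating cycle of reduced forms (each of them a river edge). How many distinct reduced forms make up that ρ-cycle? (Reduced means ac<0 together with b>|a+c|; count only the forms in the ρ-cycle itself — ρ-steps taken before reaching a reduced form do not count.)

D = 3120, ⌊√D⌋ = 55
descent: ρ → (26,52,-4)  [lands on river]
river: ρ → (-4,52,26)
ρ-cycle length = 2 (tail of 1 descent step not counted)

2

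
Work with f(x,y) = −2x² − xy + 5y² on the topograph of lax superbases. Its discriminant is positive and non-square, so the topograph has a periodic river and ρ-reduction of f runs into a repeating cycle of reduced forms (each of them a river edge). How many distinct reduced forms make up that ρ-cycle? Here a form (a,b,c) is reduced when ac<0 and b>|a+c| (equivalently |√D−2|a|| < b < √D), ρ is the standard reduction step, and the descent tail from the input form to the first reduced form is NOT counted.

D = 41, ⌊√D⌋ = 6
descent: ρ → (5,1,-2)
descent: ρ → (-2,3,4)  [lands on river]
river: ρ → (4,5,-1)
river: ρ → (-1,5,4)
river: ρ → (4,3,-2)
river: ρ → (-2,5,2)
river: ρ → (2,3,-4)
river: ρ → (-4,5,1)
river: ρ → (1,5,-4)
river: ρ → (-4,3,2)
river: ρ → (2,5,-2)
ρ-cycle length = 10 (tail of 2 descent steps not counted)

10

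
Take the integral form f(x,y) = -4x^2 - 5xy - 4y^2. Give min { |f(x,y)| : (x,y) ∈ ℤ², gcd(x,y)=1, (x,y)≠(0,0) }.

translate: b→-3 (≡5 mod 8), so (4,5,4)→(4,-3,3)
flip: (4,-3,3)→(3,3,4)
reduced (well bottom): (3,3,4) with a≤c, −a<b≤a
well minimum |f| = |-3| = 3 (negative-definite)

3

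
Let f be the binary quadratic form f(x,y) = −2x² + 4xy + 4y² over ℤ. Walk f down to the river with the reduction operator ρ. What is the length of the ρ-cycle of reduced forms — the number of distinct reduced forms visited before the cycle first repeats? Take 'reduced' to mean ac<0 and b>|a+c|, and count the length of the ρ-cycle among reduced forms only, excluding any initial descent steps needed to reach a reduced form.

D = 48, ⌊√D⌋ = 6
river: ρ → (4,4,-2)
river: ρ → (-2,4,4)
ρ-cycle length = 2 (tail of 0 descent steps not counted)

2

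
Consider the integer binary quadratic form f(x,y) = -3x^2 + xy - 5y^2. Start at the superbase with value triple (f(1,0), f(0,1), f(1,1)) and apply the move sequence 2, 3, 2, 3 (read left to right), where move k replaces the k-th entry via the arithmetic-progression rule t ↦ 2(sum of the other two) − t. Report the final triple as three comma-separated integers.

start (-3,-5,-7) = (f(1,0),f(0,1),f(1,1))
replace slot 2: 2·((-3)+(-7)) − (-5) = -15 → (-3,-15,-7)
replace slot 3: 2·((-3)+(-15)) − (-7) = -29 → (-3,-15,-29)
replace slot 2: 2·((-3)+(-29)) − (-15) = -49 → (-3,-49,-29)
replace slot 3: 2·((-3)+(-49)) − (-29) = -75 → (-3,-49,-75)

-3,-49,-75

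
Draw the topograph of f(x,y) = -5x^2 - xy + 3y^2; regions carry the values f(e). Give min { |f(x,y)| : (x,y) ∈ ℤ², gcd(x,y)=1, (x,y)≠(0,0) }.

descent: ρ → (3,7,-1)  [lands on river]
river: ρ → (-1,7,3)
river: ρ → (3,5,-3)
river: ρ → (-3,7,1)
river: ρ → (1,7,-3)
river: ρ → (-3,5,3)
closes: descent 1, river 6
min |a| on river = 1

1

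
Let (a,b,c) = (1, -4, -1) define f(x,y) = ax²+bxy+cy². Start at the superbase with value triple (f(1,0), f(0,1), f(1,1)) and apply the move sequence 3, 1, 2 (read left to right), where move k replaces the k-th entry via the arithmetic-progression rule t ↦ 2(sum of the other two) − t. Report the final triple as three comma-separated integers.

start (1,-1,-4) = (f(1,0),f(0,1),f(1,1))
replace slot 3: 2·(1+(-1)) − (-4) = 4 → (1,-1,4)
replace slot 1: 2·((-1)+4) − 1 = 5 → (5,-1,4)
replace slot 2: 2·(5+4) − (-1) = 19 → (5,19,4)

5,19,4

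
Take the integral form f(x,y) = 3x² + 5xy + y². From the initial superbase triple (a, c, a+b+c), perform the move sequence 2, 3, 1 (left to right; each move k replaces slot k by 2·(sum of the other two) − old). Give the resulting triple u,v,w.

start (3,1,9) = (f(1,0),f(0,1),f(1,1))
replace slot 2: 2·(3+9) − 1 = 23 → (3,23,9)
replace slot 3: 2·(3+23) − 9 = 43 → (3,23,43)
replace slot 1: 2·(23+43) − 3 = 129 → (129,23,43)

129,23,43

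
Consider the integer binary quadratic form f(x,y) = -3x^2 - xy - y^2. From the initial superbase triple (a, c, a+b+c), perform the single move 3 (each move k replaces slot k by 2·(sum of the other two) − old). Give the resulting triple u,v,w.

start (-3,-1,-5) = (f(1,0),f(0,1),f(1,1))
replace slot 3: 2·((-3)+(-1)) − (-5) = -3 → (-3,-1,-3)

-3,-1,-3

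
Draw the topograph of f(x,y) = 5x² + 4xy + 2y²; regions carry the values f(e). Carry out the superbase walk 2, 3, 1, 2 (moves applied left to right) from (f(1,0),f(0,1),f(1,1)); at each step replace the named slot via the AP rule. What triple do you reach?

start (5,2,11) = (f(1,0),f(0,1),f(1,1))
replace slot 2: 2·(5+11) − 2 = 30 → (5,30,11)
replace slot 3: 2·(5+30) − 11 = 59 → (5,30,59)
replace slot 1: 2·(30+59) − 5 = 173 → (173,30,59)
replace slot 2: 2·(173+59) − 30 = 434 → (173,434,59)

173,434,59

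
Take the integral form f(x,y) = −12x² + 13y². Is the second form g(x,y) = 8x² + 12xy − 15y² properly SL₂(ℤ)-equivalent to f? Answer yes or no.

D₁ = 624, D₂ = 624
river cycle of f (length 2): (-12, 24, 1), (1, 24, -12)
river cycle of g (length 4): (-15, 18, 5), (5, 22, -7), (-7, 20, 8), (8, 12, -15)
cycles differ ⇒ inequivalent

no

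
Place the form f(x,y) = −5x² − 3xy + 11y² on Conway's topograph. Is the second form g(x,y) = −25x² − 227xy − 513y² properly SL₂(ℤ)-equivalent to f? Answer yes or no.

D₁ = 229, D₂ = 229
river cycle of f (length 6): (-5, 7, 9), (9, 11, -3), (-3, 13, 5), (5, 7, -9), (-9, 11, 3), (3, 13, -5)
river cycle of g (length 6): (-3, 13, 5), (5, 7, -9), (-9, 11, 3), (3, 13, -5), (-5, 7, 9), (9, 11, -3)
cycles coincide ⇒ equivalent

yes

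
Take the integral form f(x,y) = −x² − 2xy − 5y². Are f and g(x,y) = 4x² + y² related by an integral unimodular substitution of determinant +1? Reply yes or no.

D₁ = -16, D₂ = -16
f is negative-definite; reduce −f:
−f: translate: b→0 (≡2 mod 2), so (1,2,5)→(1,0,4)
−f: reduced (well bottom): (1,0,4) with a≤c, −a<b≤a
flip sign back: reduced form of f is (-1,0,-4)
g: flip: (4,0,1)→(1,0,4)
g: reduced (well bottom): (1,0,4) with a≤c, −a<b≤a
reduced forms (-1, 0, -4) vs (1, 0, 4) ⇒ inequivalent

no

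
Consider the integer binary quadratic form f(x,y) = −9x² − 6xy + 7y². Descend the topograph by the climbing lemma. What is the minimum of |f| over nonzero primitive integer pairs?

descent: ρ → (7,6,-9)  [lands on river]
river: ρ → (-9,12,4)
river: ρ → (4,12,-9)
river: ρ → (-9,6,7)
river: ρ → (7,8,-8)
river: ρ → (-8,8,7)
closes: descent 1, river 6
min |a| on river = 4

4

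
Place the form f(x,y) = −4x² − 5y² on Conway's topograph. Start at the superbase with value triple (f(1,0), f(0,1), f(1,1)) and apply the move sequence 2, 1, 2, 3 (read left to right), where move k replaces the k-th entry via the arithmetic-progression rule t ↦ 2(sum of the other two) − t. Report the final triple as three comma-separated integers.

start (-4,-5,-9) = (f(1,0),f(0,1),f(1,1))
replace slot 2: 2·((-4)+(-9)) − (-5) = -21 → (-4,-21,-9)
replace slot 1: 2·((-21)+(-9)) − (-4) = -56 → (-56,-21,-9)
replace slot 2: 2·((-56)+(-9)) − (-21) = -109 → (-56,-109,-9)
replace slot 3: 2·((-56)+(-109)) − (-9) = -321 → (-56,-109,-321)

-56,-109,-321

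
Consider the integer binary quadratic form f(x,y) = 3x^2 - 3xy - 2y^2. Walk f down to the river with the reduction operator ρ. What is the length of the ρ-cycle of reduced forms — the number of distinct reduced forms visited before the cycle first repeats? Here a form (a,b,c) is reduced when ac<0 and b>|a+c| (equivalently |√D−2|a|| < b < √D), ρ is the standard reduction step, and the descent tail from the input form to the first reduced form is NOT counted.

D = 33, ⌊√D⌋ = 5
descent: ρ → (-2,3,3)  [lands on river]
river: ρ → (3,3,-2)
river: ρ → (-2,5,1)
river: ρ → (1,5,-2)
ρ-cycle length = 4 (tail of 1 descent step not counted)

4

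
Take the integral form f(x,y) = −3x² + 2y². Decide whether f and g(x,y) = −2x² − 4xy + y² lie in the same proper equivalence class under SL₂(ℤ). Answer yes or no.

D₁ = 24, D₂ = 24
river cycle of f (length 2): (2, 4, -1), (-1, 4, 2)
river cycle of g (length 2): (1, 4, -2), (-2, 4, 1)
cycles differ ⇒ inequivalent

no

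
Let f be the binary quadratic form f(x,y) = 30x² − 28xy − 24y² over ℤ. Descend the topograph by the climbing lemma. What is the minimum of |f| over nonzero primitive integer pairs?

descent: ρ → (-24,28,30)  [lands on river]
river: ρ → (30,32,-22)
river: ρ → (-22,56,6)
river: ρ → (6,52,-40)
river: ρ → (-40,28,18)
river: ρ → (18,44,-24)
river: ρ → (-24,52,10)
river: ρ → (10,48,-34)
river: ρ → (-34,20,24)
river: ρ → (24,28,-30)
river: ρ → (-30,32,22)
river: ρ → (22,56,-6)
river: ρ → (-6,52,40)
river: ρ → (40,28,-18)
river: ρ → (-18,44,24)
river: ρ → (24,52,-10)
river: ρ → (-10,48,34)
river: ρ → (34,20,-24)
closes: descent 1, river 18
min |a| on river = 6

6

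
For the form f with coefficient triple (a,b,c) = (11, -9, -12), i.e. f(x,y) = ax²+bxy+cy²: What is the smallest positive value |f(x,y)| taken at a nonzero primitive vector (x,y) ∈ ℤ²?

descent: ρ → (-12,9,11)  [lands on river]
river: ρ → (11,13,-10)
river: ρ → (-10,7,14)
river: ρ → (14,21,-3)
river: ρ → (-3,21,14)
river: ρ → (14,7,-10)
river: ρ → (-10,13,11)
river: ρ → (11,9,-12)
river: ρ → (-12,15,8)
river: ρ → (8,17,-10)
river: ρ → (-10,23,2)
river: ρ → (2,21,-21)
river: ρ → (-21,21,2)
river: ρ → (2,23,-10)
river: ρ → (-10,17,8)
river: ρ → (8,15,-12)
closes: descent 1, river 16
min |a| on river = 2

2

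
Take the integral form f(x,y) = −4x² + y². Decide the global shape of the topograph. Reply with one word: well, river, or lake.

D = b²−4ac = 0² − 4·(-4)·1 = 16
D = 4² is a perfect square ⇒ form factors over ℤ ⇒ lakes

lake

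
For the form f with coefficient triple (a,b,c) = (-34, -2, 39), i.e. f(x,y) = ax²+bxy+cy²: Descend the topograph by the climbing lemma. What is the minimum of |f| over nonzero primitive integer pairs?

descent: ρ → (39,2,-34)
descent: ρ → (-34,66,7)  [lands on river]
river: ρ → (7,60,-61)
river: ρ → (-61,62,6)
river: ρ → (6,70,-17)
river: ρ → (-17,66,14)
river: ρ → (14,46,-57)
river: ρ → (-57,68,3)
river: ρ → (3,70,-34)
closes: descent 2, river 8
min |a| on river = 3

3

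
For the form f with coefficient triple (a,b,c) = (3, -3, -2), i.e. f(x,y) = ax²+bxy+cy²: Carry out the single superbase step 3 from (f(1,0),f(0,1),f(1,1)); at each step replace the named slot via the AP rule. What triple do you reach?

start (3,-2,-2) = (f(1,0),f(0,1),f(1,1))
replace slot 3: 2·(3+(-2)) − (-2) = 4 → (3,-2,4)

3,-2,4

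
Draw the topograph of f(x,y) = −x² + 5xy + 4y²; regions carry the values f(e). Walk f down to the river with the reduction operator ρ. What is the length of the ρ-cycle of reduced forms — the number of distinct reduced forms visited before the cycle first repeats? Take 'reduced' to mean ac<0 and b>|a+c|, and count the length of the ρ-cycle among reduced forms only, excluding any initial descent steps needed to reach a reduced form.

D = 41, ⌊√D⌋ = 6
river: ρ → (4,3,-2)
river: ρ → (-2,5,2)
river: ρ → (2,3,-4)
river: ρ → (-4,5,1)
river: ρ → (1,5,-4)
river: ρ → (-4,3,2)
river: ρ → (2,5,-2)
river: ρ → (-2,3,4)
river: ρ → (4,5,-1)
river: ρ → (-1,5,4)
ρ-cycle length = 10 (tail of 0 descent steps not counted)

10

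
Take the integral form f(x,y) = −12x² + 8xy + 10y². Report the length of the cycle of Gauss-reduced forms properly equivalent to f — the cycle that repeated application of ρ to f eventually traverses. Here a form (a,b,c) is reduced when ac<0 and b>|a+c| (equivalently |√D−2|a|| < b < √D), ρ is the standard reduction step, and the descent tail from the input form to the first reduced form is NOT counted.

D = 544, ⌊√D⌋ = 23
river: ρ → (10,12,-10)
river: ρ → (-10,8,12)
river: ρ → (12,16,-6)
river: ρ → (-6,20,6)
river: ρ → (6,16,-12)
river: ρ → (-12,8,10)
ρ-cycle length = 6 (tail of 0 descent steps not counted)

6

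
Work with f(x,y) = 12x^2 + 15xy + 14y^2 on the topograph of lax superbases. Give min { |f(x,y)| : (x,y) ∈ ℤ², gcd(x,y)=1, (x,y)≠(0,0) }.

translate: b→-9 (≡15 mod 24), so (12,15,14)→(12,-9,11)
flip: (12,-9,11)→(11,9,12)
reduced (well bottom): (11,9,12) with a≤c, −a<b≤a
well minimum = a = 11

11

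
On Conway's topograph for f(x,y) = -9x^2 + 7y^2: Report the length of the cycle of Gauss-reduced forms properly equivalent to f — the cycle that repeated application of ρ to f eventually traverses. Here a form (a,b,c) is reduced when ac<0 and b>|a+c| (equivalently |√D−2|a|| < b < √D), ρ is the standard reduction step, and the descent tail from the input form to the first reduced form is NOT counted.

D = 252, ⌊√D⌋ = 15
descent: ρ → (7,14,-2)  [lands on river]
river: ρ → (-2,14,7)
ρ-cycle length = 2 (tail of 1 descent step not counted)

2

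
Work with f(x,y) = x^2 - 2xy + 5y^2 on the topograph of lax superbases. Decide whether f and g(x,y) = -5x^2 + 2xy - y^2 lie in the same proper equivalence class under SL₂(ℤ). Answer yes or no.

D₁ = -16, D₂ = -16
f: translate: b→0 (≡-2 mod 2), so (1,-2,5)→(1,0,4)
f: reduced (well bottom): (1,0,4) with a≤c, −a<b≤a
g is negative-definite; reduce −g:
−g: flip: (5,-2,1)→(1,2,5)
−g: translate: b→0 (≡2 mod 2), so (1,2,5)→(1,0,4)
−g: reduced (well bottom): (1,0,4) with a≤c, −a<b≤a
flip sign back: reduced form of g is (-1,0,-4)
reduced forms (1, 0, 4) vs (-1, 0, -4) ⇒ inequivalent

no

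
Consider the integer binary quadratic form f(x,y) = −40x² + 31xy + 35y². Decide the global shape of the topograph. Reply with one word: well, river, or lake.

D = b²−4ac = 31² − 4·(-40)·35 = 6561
D = 81² is a perfect square ⇒ form factors over ℤ ⇒ lakes

lake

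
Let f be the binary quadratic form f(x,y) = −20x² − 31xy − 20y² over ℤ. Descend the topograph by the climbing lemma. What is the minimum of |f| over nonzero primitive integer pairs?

translate: b→-9 (≡31 mod 40), so (20,31,20)→(20,-9,9)
flip: (20,-9,9)→(9,9,20)
reduced (well bottom): (9,9,20) with a≤c, −a<b≤a
well minimum |f| = |-9| = 9 (negative-definite)

9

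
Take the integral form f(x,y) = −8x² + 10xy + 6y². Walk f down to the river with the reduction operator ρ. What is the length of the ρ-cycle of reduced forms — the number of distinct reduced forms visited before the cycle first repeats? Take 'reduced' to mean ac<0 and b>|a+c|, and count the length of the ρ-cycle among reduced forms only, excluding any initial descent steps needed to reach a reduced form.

D = 292, ⌊√D⌋ = 17
river: ρ → (6,14,-4)
river: ρ → (-4,10,12)
river: ρ → (12,14,-2)
river: ρ → (-2,14,12)
river: ρ → (12,10,-4)
river: ρ → (-4,14,6)
river: ρ → (6,10,-8)
river: ρ → (-8,6,8)
river: ρ → (8,10,-6)
river: ρ → (-6,14,4)
river: ρ → (4,10,-12)
river: ρ → (-12,14,2)
river: ρ → (2,14,-12)
river: ρ → (-12,10,4)
river: ρ → (4,14,-6)
river: ρ → (-6,10,8)
river: ρ → (8,6,-8)
river: ρ → (-8,10,6)
ρ-cycle length = 18 (tail of 0 descent steps not counted)

18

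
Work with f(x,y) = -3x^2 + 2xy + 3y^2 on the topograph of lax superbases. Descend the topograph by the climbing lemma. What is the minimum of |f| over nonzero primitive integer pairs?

river: ρ → (3,4,-2)
river: ρ → (-2,4,3)
river: ρ → (3,2,-3)
river: ρ → (-3,4,2)
river: ρ → (2,4,-3)
river: ρ → (-3,2,3)
closes: descent 0, river 6
min |a| on river = 2

2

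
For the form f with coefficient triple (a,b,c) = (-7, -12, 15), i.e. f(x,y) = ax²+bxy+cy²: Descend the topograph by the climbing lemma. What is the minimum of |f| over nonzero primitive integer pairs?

descent: ρ → (15,12,-7)  [lands on river]
river: ρ → (-7,16,11)
river: ρ → (11,6,-12)
river: ρ → (-12,18,5)
river: ρ → (5,22,-4)
river: ρ → (-4,18,15)
closes: descent 1, river 6
min |a| on river = 4

4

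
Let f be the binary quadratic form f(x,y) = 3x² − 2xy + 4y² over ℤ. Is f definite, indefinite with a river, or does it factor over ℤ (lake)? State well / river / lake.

D = b²−4ac = (-2)² − 4·3·4 = -44
D < 0 ⇒ definite ⇒ every region one sign ⇒ single well

well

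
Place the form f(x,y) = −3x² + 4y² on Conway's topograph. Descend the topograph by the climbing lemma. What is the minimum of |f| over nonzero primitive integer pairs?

descent: ρ → (4,0,-3)
descent: ρ → (-3,6,1)  [lands on river]
river: ρ → (1,6,-3)
closes: descent 2, river 2
min |a| on river = 1

1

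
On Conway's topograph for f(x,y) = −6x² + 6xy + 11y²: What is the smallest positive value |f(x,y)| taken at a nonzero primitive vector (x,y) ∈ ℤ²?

river: ρ → (11,16,-1)
river: ρ → (-1,16,11)
river: ρ → (11,6,-6)
river: ρ → (-6,6,11)
closes: descent 0, river 4
min |a| on river = 1

1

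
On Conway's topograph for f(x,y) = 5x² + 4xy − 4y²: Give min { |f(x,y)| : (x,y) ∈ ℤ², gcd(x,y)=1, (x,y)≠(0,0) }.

river: ρ → (-4,4,5)
river: ρ → (5,6,-3)
river: ρ → (-3,6,5)
river: ρ → (5,4,-4)
closes: descent 0, river 4
min |a| on river = 3

3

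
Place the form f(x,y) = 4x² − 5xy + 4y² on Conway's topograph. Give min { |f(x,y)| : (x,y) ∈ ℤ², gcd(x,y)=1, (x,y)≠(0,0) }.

translate: b→3 (≡-5 mod 8), so (4,-5,4)→(4,3,3)
flip: (4,3,3)→(3,-3,4)
translate: b→3 (≡-3 mod 6), so (3,-3,4)→(3,3,4)
reduced (well bottom): (3,3,4) with a≤c, −a<b≤a
well minimum = a = 3

3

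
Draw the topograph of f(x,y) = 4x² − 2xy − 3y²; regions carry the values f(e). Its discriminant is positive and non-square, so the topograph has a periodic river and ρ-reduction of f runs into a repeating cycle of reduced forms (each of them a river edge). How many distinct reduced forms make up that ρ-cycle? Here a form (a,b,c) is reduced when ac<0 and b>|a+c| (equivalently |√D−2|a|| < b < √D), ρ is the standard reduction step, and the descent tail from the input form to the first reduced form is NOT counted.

D = 52, ⌊√D⌋ = 7
descent: ρ → (-3,2,4)  [lands on river]
river: ρ → (4,6,-1)
river: ρ → (-1,6,4)
river: ρ → (4,2,-3)
river: ρ → (-3,4,3)
river: ρ → (3,2,-4)
river: ρ → (-4,6,1)
river: ρ → (1,6,-4)
river: ρ → (-4,2,3)
river: ρ → (3,4,-3)
ρ-cycle length = 10 (tail of 1 descent step not counted)

10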